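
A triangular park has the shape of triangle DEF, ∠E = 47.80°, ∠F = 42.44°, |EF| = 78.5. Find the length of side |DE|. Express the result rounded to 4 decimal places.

The third angle is ∠D = 180° − ∠E − ∠F = 89.76°.
Law of sines: |DE| = |EF|·sin F/sin D ≈ 52.974.

52.9737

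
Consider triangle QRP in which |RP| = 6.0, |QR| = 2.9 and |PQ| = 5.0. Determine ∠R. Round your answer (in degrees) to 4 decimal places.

By the law of cosines, cos R = (|QR|² + |RP|² − |PQ|²) / (2·|QR|·|RP|) ≈ 0.55776, so ∠R ≈ 56.10°.

56.0991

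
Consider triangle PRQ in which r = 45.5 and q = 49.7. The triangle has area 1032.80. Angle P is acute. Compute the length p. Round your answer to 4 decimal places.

51.9585

From area = ½·r·q·sin P, we get sin P = 2·area/(r·q) ≈ 0.91344.
Taking the acute solution, ∠P ≈ 1.152 rad.
Law of cosines then gives p ≈ 51.959.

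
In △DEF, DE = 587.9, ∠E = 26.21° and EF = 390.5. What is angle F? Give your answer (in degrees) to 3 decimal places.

By the law of cosines, FD² = DE² + EF² − 2·DE·EF·cos E = 86176, so FD ≈ 293.56.
Law of cosines again: cos F = (EF² + FD² − DE²)/(2·EF·FD) ≈ -0.46653, so ∠F ≈ 117.81°.

117.809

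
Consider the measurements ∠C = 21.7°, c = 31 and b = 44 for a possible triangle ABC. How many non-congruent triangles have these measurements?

b·sin C = 44·sin(21.7°) ≈ 16.27.
Since b sin C < c < b (16.27 < 31 < 44), two triangles exist.

2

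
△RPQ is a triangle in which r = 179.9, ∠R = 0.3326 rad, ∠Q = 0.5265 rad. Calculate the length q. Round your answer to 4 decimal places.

The third angle is ∠P = π − ∠Q − ∠R = 2.2825 rad.
Law of sines: q = r·sin Q/sin R ≈ 276.88.

276.8795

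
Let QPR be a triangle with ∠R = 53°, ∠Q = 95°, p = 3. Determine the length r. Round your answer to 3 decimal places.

The third angle is ∠P = 180° − ∠R − ∠Q = 32.00°.
Law of sines: r = p·sin R/sin P ≈ 4.5213.

4.521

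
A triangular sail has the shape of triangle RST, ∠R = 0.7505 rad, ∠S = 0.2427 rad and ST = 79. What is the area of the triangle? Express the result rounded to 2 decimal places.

The third angle is ∠T = π − ∠R − ∠S = 2.1484 rad.
Law of sines: TR = ST·sin S/sin R ≈ 27.838.
Law of sines: RS = ST·sin T/sin R ≈ 97.044.
Area = ½·ST·TR·sin T ≈ 921.22.

921.22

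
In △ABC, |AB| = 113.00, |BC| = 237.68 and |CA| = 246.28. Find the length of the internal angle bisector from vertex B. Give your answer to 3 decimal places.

t_B ≈ 116.667

By the law of cosines, cos B = (|AB|² + |BC|² − |CA|²) / (2·|AB|·|BC|) ≈ 0.16023, so ∠B ≈ 80.78°.
The bisector from B has length 2·|AB|·|BC|·cos(∠B/2)/(|AB|+|BC|) ≈ 116.67.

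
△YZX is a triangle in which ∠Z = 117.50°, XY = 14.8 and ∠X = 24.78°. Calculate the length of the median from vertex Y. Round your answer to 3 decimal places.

10.389

The third angle is ∠Y = 180° − ∠Z − ∠X = 37.72°.
Law of sines: ZX = XY·sin Y/sin Z ≈ 10.208.
Law of sines: YZ = XY·sin X/sin Z ≈ 6.9934.
Median from Y: ½√(2·XY² + 2·YZ² − ZX²) ≈ 10.389.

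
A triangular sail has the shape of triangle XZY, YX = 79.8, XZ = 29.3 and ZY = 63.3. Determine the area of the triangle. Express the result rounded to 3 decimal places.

Semiperimeter s = (63.3 + 79.8 + 29.3)/2 = 86.2.
Heron's formula: area = √(86.2·22.9·6.4·56.9) ≈ 847.85.

847.847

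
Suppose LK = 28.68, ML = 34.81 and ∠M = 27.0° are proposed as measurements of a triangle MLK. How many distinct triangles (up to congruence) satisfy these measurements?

ML·sin M = 34.81·sin(27.0°) ≈ 15.8.
Since ML sin M < LK < ML (15.8 < 28.68 < 34.81), two triangles exist.

2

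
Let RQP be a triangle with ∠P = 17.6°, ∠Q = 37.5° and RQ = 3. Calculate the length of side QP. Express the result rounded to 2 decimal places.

The third angle is ∠R = 180° − ∠Q − ∠P = 124.90°.
Law of sines: QP = RQ·sin R/sin P ≈ 8.1372.

8.14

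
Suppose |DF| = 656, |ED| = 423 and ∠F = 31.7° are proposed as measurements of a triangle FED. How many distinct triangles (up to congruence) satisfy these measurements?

2

|DF|·sin F = 656·sin(31.7°) ≈ 344.7.
Since |DF| sin F < |ED| < |DF| (344.7 < 423 < 656), two triangles exist.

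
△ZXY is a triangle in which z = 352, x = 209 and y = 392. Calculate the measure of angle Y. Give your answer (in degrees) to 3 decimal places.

∠Y ≈ 84.571°

By the law of cosines, cos Y = (z² + x² − y²) / (2·z·x) ≈ 0.09461, so ∠Y ≈ 84.57°.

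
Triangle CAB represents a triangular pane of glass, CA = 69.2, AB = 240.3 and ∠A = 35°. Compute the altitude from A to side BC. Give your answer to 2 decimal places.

h_A ≈ 50.77

By the law of cosines, BC² = CA² + AB² − 2·CA·AB·cos A = 35290, so BC ≈ 187.86.
Area = ½·CA·AB·sin A ≈ 4768.9.
The altitude from A has length 2·area/BC ≈ 50.772.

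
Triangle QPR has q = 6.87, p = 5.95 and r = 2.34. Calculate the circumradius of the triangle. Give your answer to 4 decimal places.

3.5270

By the law of cosines, cos Q = (p² + r² − q²) / (2·p·r) ≈ -0.22692, so ∠Q ≈ 103.12°.
Circumradius = q/(2 sin Q) ≈ 3.527.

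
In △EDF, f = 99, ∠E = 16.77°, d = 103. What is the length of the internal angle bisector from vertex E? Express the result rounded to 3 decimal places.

99.881

By the law of cosines, e² = d² + f² − 2·d·f·cos E = 883.34, so e ≈ 29.721.
The bisector from E has length 2·d·f·cos(∠E/2)/(d+f) ≈ 99.881.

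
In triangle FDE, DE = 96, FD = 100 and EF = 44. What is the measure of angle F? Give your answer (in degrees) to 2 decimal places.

By the law of cosines, cos F = (EF² + FD² − DE²) / (2·EF·FD) ≈ 0.30909, so ∠F ≈ 72.00°.

∠F ≈ 72.00°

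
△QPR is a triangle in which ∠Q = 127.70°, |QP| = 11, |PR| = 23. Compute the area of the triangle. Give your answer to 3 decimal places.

area ≈ 63.374

Law of sines: sin R = |QP|·sin Q/|PR| ≈ 0.37841.
Since |PR| ≥ |QP|, only the acute value applies: ∠R ≈ 22.24°.
Then ∠P = 180° − ∠Q − ∠R ≈ 30.06°.
Law of sines gives |RQ| = |PR|·sin P/sin Q ≈ 14.563.
Area = ½·|PR|·|QP|·sin P ≈ 63.374.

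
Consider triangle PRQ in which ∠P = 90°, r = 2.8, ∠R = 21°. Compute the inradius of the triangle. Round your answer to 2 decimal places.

The third angle is ∠Q = 180° − ∠P − ∠R = 69.00°.
Law of sines: p = r·sin P/sin R ≈ 7.8132.
Law of sines: q = r·sin Q/sin R ≈ 7.2942.
Area = ½·r·p·sin Q ≈ 10.212.
Semiperimeter s = (7.8132+2.8+7.2942)/2 = 8.9537.
Inradius = area/s = 10.212/8.9537 ≈ 1.1405.

1.14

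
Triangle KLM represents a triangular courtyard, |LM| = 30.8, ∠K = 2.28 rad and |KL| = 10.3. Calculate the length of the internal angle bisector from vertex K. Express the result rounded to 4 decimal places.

Law of sines: sin M = |KL|·sin K/|LM| ≈ 0.25378.
Since |LM| ≥ |KL|, only the acute value applies: ∠M ≈ 0.257 rad.
Then ∠L = π − ∠K − ∠M ≈ 0.605 rad.
Law of sines gives |MK| = |LM|·sin L/sin K ≈ 23.084.
The bisector from K has length 2·|MK|·|KL|·cos(∠K/2)/(|MK|+|KL|) ≈ 5.9483.

t_K ≈ 5.9483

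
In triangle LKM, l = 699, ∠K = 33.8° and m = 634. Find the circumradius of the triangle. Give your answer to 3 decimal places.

By the law of cosines, k² = m² + l² − 2·m·l·cos K = 1.5403e+05, so k ≈ 392.47.
Area = ½·m·l·sin K ≈ 1.2327e+05.
Circumradius = k/(2 sin K) ≈ 352.75.

R ≈ 352.749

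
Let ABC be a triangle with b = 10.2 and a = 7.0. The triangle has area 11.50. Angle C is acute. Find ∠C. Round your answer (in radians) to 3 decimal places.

From area = ½·a·b·sin C, we get sin C = 2·area/(a·b) ≈ 0.32213.
Taking the acute solution, ∠C ≈ 0.328 rad.

0.328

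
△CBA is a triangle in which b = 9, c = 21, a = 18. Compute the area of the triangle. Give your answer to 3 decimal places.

Semiperimeter s = (21 + 9 + 18)/2 = 24.
Heron's formula: area = √(24·3·15·6) ≈ 80.498.

80.498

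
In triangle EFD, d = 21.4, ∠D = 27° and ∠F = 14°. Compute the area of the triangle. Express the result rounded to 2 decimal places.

The third angle is ∠E = 180° − ∠F − ∠D = 139.00°.
Law of sines: e = d·sin E/sin D ≈ 30.925.
Law of sines: f = d·sin F/sin D ≈ 11.404.
Area = ½·d·e·sin F ≈ 80.051.

area ≈ 80.05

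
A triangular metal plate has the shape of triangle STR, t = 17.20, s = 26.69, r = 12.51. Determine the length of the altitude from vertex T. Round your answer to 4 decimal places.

9.9683

Semiperimeter p = (26.69 + 17.2 + 12.51)/2 = 28.2.
Heron's formula: area = √(28.2·1.51·11·15.69) ≈ 85.728.
The altitude from T has length 2·area/t ≈ 9.9683.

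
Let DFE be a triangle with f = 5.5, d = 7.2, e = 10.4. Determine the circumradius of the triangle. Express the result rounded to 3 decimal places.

By the law of cosines, cos D = (f² + e² − d²) / (2·f·e) ≈ 0.75673, so ∠D ≈ 40.82°.
Circumradius = d/(2 sin D) ≈ 5.5069.

5.507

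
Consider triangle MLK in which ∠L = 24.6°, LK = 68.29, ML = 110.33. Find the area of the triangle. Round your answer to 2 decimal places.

Area = ½·ML·LK·sin L ≈ 1568.2.

1568.22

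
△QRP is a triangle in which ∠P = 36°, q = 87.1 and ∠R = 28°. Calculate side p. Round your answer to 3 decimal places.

The third angle is ∠Q = 180° − ∠R − ∠P = 116.00°.
Law of sines: p = q·sin P/sin Q ≈ 56.961.

56.961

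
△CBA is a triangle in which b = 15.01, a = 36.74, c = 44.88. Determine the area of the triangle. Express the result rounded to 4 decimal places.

252.9412

Semiperimeter s = (44.88 + 15.01 + 36.74)/2 = 48.315.
Heron's formula: area = √(48.315·3.435·33.305·11.575) ≈ 252.94.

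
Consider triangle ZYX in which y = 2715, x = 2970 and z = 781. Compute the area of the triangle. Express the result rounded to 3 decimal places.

1039216.035

Semiperimeter s = (781 + 2715 + 2970)/2 = 3233.
Heron's formula: area = √(3233·2452·518·263) ≈ 1.0392e+06.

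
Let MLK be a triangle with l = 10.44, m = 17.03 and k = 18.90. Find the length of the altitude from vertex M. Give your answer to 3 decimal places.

Semiperimeter s = (17.03 + 10.44 + 18.9)/2 = 23.185.
Heron's formula: area = √(23.185·6.155·12.745·4.285) ≈ 88.28.
The altitude from M has length 2·area/m ≈ 10.368.

h_M ≈ 10.368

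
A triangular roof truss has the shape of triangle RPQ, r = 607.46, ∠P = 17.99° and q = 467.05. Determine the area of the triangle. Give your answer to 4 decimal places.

Area = ½·q·r·sin P ≈ 43813.

43812.7060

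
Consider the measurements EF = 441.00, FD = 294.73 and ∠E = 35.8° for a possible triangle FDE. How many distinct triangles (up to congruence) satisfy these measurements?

2

EF·sin E = 441.00·sin(35.8°) ≈ 258.
Since EF sin E < FD < EF (258 < 294.73 < 441.00), two triangles exist.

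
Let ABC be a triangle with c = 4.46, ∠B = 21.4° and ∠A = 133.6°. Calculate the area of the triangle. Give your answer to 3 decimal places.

The third angle is ∠C = 180° − ∠A − ∠B = 25.00°.
Law of sines: a = c·sin A/sin C ≈ 7.6424.
Law of sines: b = c·sin B/sin C ≈ 3.8506.
Area = ½·c·a·sin B ≈ 6.2184.

area ≈ 6.218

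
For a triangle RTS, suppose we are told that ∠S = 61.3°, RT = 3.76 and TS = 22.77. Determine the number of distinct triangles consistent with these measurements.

0

TS·sin S = 22.77·sin(61.3°) ≈ 19.97.
Since RT = 3.76 < 19.97 = TS sin S, no triangle exists.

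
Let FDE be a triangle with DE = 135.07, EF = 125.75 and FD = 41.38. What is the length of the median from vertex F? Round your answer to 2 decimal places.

m_F ≈ 64.82

Median from F: ½√(2·EF² + 2·FD² − DE²) ≈ 64.821.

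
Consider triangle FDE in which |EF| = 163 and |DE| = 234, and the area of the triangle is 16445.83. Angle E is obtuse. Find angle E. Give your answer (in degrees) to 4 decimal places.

From area = ½·|DE|·|EF|·sin E, we get sin E = 2·area/(|DE|·|EF|) ≈ 0.86235.
Taking the obtuse solution, ∠E ≈ 120.42°.

∠E ≈ 120.4188°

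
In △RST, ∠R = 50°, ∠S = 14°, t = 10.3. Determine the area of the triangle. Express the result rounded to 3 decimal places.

The third angle is ∠T = 180° − ∠R − ∠S = 116.00°.
Law of sines: r = t·sin R/sin T ≈ 8.7787.
Law of sines: s = t·sin S/sin T ≈ 2.7724.
Area = ½·t·r·sin S ≈ 10.937.

10.937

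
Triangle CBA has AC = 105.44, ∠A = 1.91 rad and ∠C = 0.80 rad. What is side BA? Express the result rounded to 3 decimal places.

The third angle is ∠B = π − ∠A − ∠C = 0.432 rad.
Law of sines: BA = AC·sin C/sin B ≈ 180.81.

180.815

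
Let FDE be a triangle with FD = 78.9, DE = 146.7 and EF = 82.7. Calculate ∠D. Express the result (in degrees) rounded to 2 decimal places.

By the law of cosines, cos D = (FD² + DE² − EF²) / (2·FD·DE) ≈ 0.90313, so ∠D ≈ 25.43°.

∠D ≈ 25.43°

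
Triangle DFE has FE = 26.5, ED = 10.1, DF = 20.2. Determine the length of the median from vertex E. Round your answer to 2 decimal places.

17.32

Median from E: ½√(2·FE² + 2·ED² − DF²) ≈ 17.324.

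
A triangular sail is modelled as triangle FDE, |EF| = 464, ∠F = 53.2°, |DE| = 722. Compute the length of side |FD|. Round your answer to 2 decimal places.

Law of sines: sin D = |EF|·sin F/|DE| ≈ 0.51460.
Since |DE| ≥ |EF|, only the acute value applies: ∠D ≈ 30.97°.
Then ∠E = 180° − ∠F − ∠D ≈ 95.83°.
Law of sines gives |FD| = |DE|·sin E/sin F ≈ 897.01.

897.01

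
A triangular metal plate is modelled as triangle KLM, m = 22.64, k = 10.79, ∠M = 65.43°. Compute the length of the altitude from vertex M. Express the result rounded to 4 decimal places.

10.7880

Law of sines: sin K = k·sin M/m ≈ 0.43344.
Since m ≥ k, only the acute value applies: ∠K ≈ 25.69°.
Then ∠L = 180° − ∠M − ∠K ≈ 88.88°.
Law of sines gives l = m·sin L/sin M ≈ 24.889.
Area = ½·m·k·sin L ≈ 122.12.
The altitude from M has length 2·area/m ≈ 10.788.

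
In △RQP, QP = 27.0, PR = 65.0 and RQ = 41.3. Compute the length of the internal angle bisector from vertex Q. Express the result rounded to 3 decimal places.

10.254

By the law of cosines, cos Q = (RQ² + QP² − PR²) / (2·RQ·QP) ≈ -0.80276, so ∠Q ≈ 143.39°.
The bisector from Q has length 2·RQ·QP·cos(∠Q/2)/(RQ+QP) ≈ 10.254.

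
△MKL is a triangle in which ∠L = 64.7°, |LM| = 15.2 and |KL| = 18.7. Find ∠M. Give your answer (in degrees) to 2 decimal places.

By the law of cosines, |MK|² = |KL|² + |LM|² − 2·|KL|·|LM|·cos L = 337.79, so |MK| ≈ 18.379.
Law of cosines again: cos M = (|LM|² + |MK|² − |KL|²)/(2·|LM|·|MK|) ≈ 0.39221, so ∠M ≈ 66.91°.

∠M ≈ 66.91°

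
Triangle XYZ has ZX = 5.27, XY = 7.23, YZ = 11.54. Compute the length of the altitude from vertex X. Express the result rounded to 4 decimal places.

Semiperimeter s = (11.54 + 5.27 + 7.23)/2 = 12.02.
Heron's formula: area = √(12.02·0.48·6.75·4.79) ≈ 13.658.
The altitude from X has length 2·area/YZ ≈ 2.3671.

2.3671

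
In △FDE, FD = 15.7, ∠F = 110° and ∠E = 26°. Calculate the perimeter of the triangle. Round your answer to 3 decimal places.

74.233

The third angle is ∠D = 180° − ∠E − ∠F = 44.00°.
Law of sines: DE = FD·sin F/sin E ≈ 33.655.
Law of sines: EF = FD·sin D/sin E ≈ 24.879.
Semiperimeter s = (33.655+24.879+15.7)/2 = 37.117.
Perimeter = 33.655 + 24.879 + 15.7 = 74.233.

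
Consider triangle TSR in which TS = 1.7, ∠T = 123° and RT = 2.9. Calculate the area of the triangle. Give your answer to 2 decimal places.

2.07

Area = ½·RT·TS·sin T ≈ 2.0673.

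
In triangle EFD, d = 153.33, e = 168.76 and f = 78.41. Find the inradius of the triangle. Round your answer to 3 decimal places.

Semiperimeter s = (168.76 + 78.41 + 153.33)/2 = 200.25.
Heron's formula: area = √(200.25·31.49·121.84·46.92) ≈ 6004.1.
Inradius = area/s = 6004.1/200.25 ≈ 29.983.

r ≈ 29.983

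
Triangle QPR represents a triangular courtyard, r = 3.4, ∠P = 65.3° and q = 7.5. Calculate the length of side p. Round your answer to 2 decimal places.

By the law of cosines, p² = r² + q² − 2·r·q·cos P = 46.499, so p ≈ 6.819.

6.82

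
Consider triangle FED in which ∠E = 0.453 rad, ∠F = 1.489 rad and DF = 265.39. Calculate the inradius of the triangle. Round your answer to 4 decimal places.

104.1697

The third angle is ∠D = π − ∠F − ∠E = 1.200 rad.
Law of sines: ED = DF·sin F/sin E ≈ 604.35.
Law of sines: FE = DF·sin D/sin E ≈ 565.08.
Area = ½·DF·ED·sin D ≈ 74732.
Semiperimeter s = (604.35+265.39+565.08)/2 = 717.41.
Inradius = area/s = 74732/717.41 ≈ 104.17.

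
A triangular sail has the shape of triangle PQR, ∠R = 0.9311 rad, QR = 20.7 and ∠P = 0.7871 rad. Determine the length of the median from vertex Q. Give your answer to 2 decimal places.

The third angle is ∠Q = π − ∠R − ∠P = 1.4234 rad.
Law of sines: RP = QR·sin Q/sin P ≈ 28.908.
Law of sines: PQ = QR·sin R/sin P ≈ 23.446.
Median from Q: ½√(2·PQ² + 2·QR² − RP²) ≈ 16.739.

16.74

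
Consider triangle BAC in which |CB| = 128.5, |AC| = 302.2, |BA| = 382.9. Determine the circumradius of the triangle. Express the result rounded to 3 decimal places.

R ≈ 220.959

By the law of cosines, cos B = (|CB|² + |BA|² − |AC|²) / (2·|CB|·|BA|) ≈ 0.72963, so ∠B ≈ 43.14°.
Circumradius = |AC|/(2 sin B) ≈ 220.96.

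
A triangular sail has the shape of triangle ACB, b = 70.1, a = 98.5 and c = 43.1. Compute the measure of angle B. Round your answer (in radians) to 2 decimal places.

By the law of cosines, cos B = (a² + c² − b²) / (2·a·c) ≈ 0.78272, so ∠B ≈ 0.6718 rad.

∠B ≈ 0.67 rad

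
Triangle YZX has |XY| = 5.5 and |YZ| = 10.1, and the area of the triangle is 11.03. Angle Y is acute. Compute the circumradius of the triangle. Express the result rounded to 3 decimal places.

6.930

From area = ½·|XY|·|YZ|·sin Y, we get sin Y = 2·area/(|XY|·|YZ|) ≈ 0.39712.
Taking the acute solution, ∠Y ≈ 23.40°.
Law of cosines then gives |ZX| ≈ 5.5042.
Circumradius = |ZX|/(2 sin Y) ≈ 6.9301.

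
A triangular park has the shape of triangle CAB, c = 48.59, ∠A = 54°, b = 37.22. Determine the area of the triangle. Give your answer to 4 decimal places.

731.5616

Area = ½·b·c·sin A ≈ 731.56.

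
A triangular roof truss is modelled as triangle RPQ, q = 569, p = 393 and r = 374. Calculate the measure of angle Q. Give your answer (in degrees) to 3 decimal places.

By the law of cosines, cos Q = (r² + p² − q²) / (2·r·p) ≈ -0.10013, so ∠Q ≈ 95.75°.

∠Q ≈ 95.747°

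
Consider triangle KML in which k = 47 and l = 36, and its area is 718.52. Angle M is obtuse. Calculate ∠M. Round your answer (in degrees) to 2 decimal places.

From area = ½·l·k·sin M, we get sin M = 2·area/(l·k) ≈ 0.84931.
Taking the obtuse solution, ∠M ≈ 121.86°.

∠M ≈ 121.86°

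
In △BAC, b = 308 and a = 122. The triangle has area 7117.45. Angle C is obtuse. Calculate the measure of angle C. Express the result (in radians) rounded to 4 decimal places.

From area = ½·b·a·sin C, we get sin C = 2·area/(b·a) ≈ 0.37883.
Taking the obtuse solution, ∠C ≈ 2.753 rad.

∠C ≈ 2.7531 rad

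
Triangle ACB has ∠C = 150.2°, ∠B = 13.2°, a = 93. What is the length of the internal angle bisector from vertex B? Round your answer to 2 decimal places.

The third angle is ∠A = 180° − ∠C − ∠B = 16.60°.
Law of sines: c = a·sin C/sin A ≈ 161.78.
Law of sines: b = a·sin B/sin A ≈ 74.335.
The bisector from B has length 2·a·c·cos(∠B/2)/(a+c) ≈ 117.32.

117.32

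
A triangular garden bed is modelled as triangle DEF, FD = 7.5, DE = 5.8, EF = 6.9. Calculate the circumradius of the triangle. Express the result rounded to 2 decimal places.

By the law of cosines, cos D = (FD² + DE² − EF²) / (2·FD·DE) ≈ 0.48598, so ∠D ≈ 1.0633 rad.
Circumradius = EF/(2 sin D) ≈ 3.9475.

R ≈ 3.95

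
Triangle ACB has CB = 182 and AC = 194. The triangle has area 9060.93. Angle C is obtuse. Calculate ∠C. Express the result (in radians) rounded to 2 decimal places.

From area = ½·AC·CB·sin C, we get sin C = 2·area/(AC·CB) ≈ 0.51325.
Taking the obtuse solution, ∠C ≈ 2.6026 rad.

2.60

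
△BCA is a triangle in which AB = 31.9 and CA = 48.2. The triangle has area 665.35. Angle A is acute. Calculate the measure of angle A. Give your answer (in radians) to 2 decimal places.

1.05

From area = ½·CA·AB·sin A, we get sin A = 2·area/(CA·AB) ≈ 0.86545.
Taking the acute solution, ∠A ≈ 1.046 rad.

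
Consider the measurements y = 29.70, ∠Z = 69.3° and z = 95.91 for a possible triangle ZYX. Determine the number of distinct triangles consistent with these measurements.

1

y·sin Z = 29.70·sin(69.3°) ≈ 27.78.
Since z ≥ y, exactly one triangle exists.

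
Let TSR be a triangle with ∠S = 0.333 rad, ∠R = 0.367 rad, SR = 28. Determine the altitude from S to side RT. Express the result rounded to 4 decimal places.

The third angle is ∠T = π − ∠S − ∠R = 2.442 rad.
Law of sines: RT = SR·sin S/sin T ≈ 14.207.
Law of sines: TS = SR·sin R/sin T ≈ 15.595.
Area = ½·SR·RT·sin R ≈ 71.37.
The altitude from S has length 2·area/RT ≈ 10.047.

10.0469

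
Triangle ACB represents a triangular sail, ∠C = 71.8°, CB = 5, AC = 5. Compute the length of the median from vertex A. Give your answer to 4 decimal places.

By the law of cosines, BA² = AC² + CB² − 2·AC·CB·cos C = 34.383, so BA ≈ 5.8637.
Median from A: ½√(2·BA² + 2·AC² − CB²) ≈ 4.8417.

m_A ≈ 4.8417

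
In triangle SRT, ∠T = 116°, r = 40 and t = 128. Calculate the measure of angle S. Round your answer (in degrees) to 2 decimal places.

47.69

Law of sines: sin R = r·sin T/t ≈ 0.28087.
Since t ≥ r, only the acute value applies: ∠R ≈ 16.31°.
Then ∠S = 180° − ∠T − ∠R ≈ 47.69°.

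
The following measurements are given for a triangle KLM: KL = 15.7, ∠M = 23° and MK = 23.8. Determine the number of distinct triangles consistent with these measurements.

MK·sin M = 23.8·sin(23°) ≈ 9.299.
Since MK sin M < KL < MK (9.299 < 15.7 < 23.8), two triangles exist.

2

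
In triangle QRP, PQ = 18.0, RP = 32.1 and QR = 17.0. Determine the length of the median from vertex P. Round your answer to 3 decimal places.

Median from P: ½√(2·RP² + 2·PQ² − QR²) ≈ 24.596.

m_P ≈ 24.596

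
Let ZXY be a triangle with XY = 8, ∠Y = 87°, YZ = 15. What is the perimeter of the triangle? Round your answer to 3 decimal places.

perimeter ≈ 39.626

By the law of cosines, ZX² = XY² + YZ² − 2·XY·YZ·cos Y = 276.44, so ZX ≈ 16.626.
Semiperimeter s = (8+15+16.626)/2 = 19.813.
Perimeter = 8 + 15 + 16.626 = 39.626.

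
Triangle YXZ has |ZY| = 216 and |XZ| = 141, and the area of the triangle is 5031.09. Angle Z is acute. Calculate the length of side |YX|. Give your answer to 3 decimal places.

95.107

From area = ½·|XZ|·|ZY|·sin Z, we get sin Z = 2·area/(|XZ|·|ZY|) ≈ 0.33038.
Taking the acute solution, ∠Z ≈ 19.29°.
Law of cosines then gives |YX| ≈ 95.107.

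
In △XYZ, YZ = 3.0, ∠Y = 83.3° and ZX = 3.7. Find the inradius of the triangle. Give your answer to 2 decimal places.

Law of sines: sin X = YZ·sin Y/ZX ≈ 0.80527.
Since ZX ≥ YZ, only the acute value applies: ∠X ≈ 53.64°.
Then ∠Z = 180° − ∠Y − ∠X ≈ 43.06°.
Law of sines gives XY = ZX·sin Z/sin Y ≈ 2.5438.
Area = ½·ZX·YZ·sin Z ≈ 3.7896.
Semiperimeter s = (3+3.7+2.5438)/2 = 4.6219.
Inradius = area/s = 3.7896/4.6219 ≈ 0.81992.

r ≈ 0.82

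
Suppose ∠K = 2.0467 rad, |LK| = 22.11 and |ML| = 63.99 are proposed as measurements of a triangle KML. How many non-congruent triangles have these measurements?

|LK|·sin K = 22.11·sin(2.0467 rad) ≈ 19.65.
Since ∠K is not acute, a triangle exists only if |ML| > |LK|; here |ML| > |LK|, so there is exactly one triangle.

1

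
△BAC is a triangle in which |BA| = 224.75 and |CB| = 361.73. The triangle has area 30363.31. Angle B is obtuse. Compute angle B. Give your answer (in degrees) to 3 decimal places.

From area = ½·|CB|·|BA|·sin B, we get sin B = 2·area/(|CB|·|BA|) ≈ 0.74696.
Taking the obtuse solution, ∠B ≈ 131.67°.

∠B ≈ 131.673°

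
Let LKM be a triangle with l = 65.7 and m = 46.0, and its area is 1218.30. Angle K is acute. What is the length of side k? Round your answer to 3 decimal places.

From area = ½·m·l·sin K, we get sin K = 2·area/(m·l) ≈ 0.80623.
Taking the acute solution, ∠K ≈ 53.73°.
Law of cosines then gives k ≈ 53.448.

53.448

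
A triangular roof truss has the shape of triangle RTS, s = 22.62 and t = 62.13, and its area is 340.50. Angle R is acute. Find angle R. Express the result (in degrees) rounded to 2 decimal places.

From area = ½·t·s·sin R, we get sin R = 2·area/(t·s) ≈ 0.48457.
Taking the acute solution, ∠R ≈ 28.98°.

28.98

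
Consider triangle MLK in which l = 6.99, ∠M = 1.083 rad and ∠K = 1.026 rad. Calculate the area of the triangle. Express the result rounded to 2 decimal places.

area ≈ 21.50

The third angle is ∠L = π − ∠K − ∠M = 1.033 rad.
Law of sines: m = l·sin M/sin L ≈ 7.1914.
Law of sines: k = l·sin K/sin L ≈ 6.9623.
Area = ½·l·m·sin K ≈ 21.495.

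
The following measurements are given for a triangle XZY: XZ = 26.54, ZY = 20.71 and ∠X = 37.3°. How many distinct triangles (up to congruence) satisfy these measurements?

2

XZ·sin X = 26.54·sin(37.3°) ≈ 16.08.
Since XZ sin X < ZY < XZ (16.08 < 20.71 < 26.54), two triangles exist.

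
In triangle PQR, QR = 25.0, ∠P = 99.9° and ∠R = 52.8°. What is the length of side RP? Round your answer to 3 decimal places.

11.640

The third angle is ∠Q = 180° − ∠R − ∠P = 27.30°.
Law of sines: RP = QR·sin Q/sin P ≈ 11.64.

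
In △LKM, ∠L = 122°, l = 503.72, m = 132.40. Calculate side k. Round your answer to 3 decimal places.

420.885

Law of sines: sin M = m·sin L/l ≈ 0.22290.
Since l ≥ m, only the acute value applies: ∠M ≈ 12.88°.
Then ∠K = 180° − ∠L − ∠M ≈ 45.12°.
Law of sines gives k = l·sin K/sin L ≈ 420.89.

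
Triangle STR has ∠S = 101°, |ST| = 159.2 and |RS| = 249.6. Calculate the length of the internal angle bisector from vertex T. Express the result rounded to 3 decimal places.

By the law of cosines, |TR|² = |RS|² + |ST|² − 2·|RS|·|ST|·cos S = 1.0281e+05, so |TR| ≈ 320.64.
Law of cosines again: cos T = (|ST|² + |TR|² − |RS|²)/(2·|ST|·|TR|) ≈ 0.64504, so ∠T ≈ 49.83°.
The bisector from T has length 2·|ST|·|TR|·cos(∠T/2)/(|ST|+|TR|) ≈ 192.96.

t_T ≈ 192.960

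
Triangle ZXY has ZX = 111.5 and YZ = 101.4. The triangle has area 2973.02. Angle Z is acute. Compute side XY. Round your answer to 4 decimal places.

From area = ½·YZ·ZX·sin Z, we get sin Z = 2·area/(YZ·ZX) ≈ 0.52591.
Taking the acute solution, ∠Z ≈ 0.554 rad.
Law of cosines then gives XY ≈ 59.006.

59.0058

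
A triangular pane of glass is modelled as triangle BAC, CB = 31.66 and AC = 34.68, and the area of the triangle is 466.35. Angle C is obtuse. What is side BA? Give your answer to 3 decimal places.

57.997

From area = ½·AC·CB·sin C, we get sin C = 2·area/(AC·CB) ≈ 0.84948.
Taking the obtuse solution, ∠C ≈ 121.85°.
Law of cosines then gives BA ≈ 57.997.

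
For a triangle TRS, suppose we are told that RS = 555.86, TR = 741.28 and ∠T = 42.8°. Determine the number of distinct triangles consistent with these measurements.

TR·sin T = 741.28·sin(42.8°) ≈ 503.7.
Since TR sin T < RS < TR (503.7 < 555.86 < 741.28), two triangles exist.

2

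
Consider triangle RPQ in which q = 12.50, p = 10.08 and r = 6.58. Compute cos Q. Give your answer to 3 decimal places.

By the law of cosines, cos Q = (r² + p² − q²) / (2·r·p) ≈ -0.08554, so ∠Q ≈ 94.91°.

cos Q ≈ -0.086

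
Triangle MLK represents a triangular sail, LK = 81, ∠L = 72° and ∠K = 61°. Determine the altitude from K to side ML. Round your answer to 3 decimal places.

77.036

The third angle is ∠M = 180° − ∠L − ∠K = 47.00°.
Law of sines: KM = LK·sin L/sin M ≈ 105.33.
Law of sines: ML = LK·sin K/sin M ≈ 96.867.
Area = ½·LK·KM·sin K ≈ 3731.1.
The altitude from K has length 2·area/ML ≈ 77.036.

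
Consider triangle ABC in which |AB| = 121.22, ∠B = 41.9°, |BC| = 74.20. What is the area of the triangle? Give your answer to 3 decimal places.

3003.418

Area = ½·|AB|·|BC|·sin B ≈ 3003.4.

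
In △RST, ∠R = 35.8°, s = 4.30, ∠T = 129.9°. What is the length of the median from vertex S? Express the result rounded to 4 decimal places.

The third angle is ∠S = 180° − ∠T − ∠R = 14.30°.
Law of sines: r = s·sin R/sin S ≈ 10.184.
Law of sines: t = s·sin T/sin S ≈ 13.356.
Median from S: ½√(2·t² + 2·r² − s²) ≈ 11.68.

m_S ≈ 11.6797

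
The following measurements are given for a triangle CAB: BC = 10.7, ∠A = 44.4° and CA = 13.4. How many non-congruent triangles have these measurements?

2

CA·sin A = 13.4·sin(44.4°) ≈ 9.375.
Since CA sin A < BC < CA (9.375 < 10.7 < 13.4), two triangles exist.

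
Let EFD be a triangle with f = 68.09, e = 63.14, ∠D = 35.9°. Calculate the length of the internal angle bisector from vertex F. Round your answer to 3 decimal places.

By the law of cosines, d² = e² + f² − 2·e·f·cos D = 1657.8, so d ≈ 40.717.
Law of cosines again: cos F = (d² + e² − f²)/(2·d·e) ≈ 0.19609, so ∠F ≈ 78.69°.
The bisector from F has length 2·d·e·cos(∠F/2)/(d+e) ≈ 38.286.

t_F ≈ 38.286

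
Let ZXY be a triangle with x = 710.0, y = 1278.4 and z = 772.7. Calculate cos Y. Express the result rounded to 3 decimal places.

By the law of cosines, cos Y = (z² + x² − y²) / (2·z·x) ≈ -0.48590, so ∠Y ≈ 119.07°.

cos Y ≈ -0.486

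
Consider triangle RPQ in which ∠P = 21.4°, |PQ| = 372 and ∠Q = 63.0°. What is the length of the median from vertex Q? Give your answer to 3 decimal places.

The third angle is ∠R = 180° − ∠P − ∠Q = 95.60°.
Law of sines: |QR| = |PQ|·sin P/sin R ≈ 136.39.
Law of sines: |RP| = |PQ|·sin Q/sin R ≈ 333.04.
Median from Q: ½√(2·|PQ|² + 2·|QR|² − |RP|²) ≈ 225.31.

225.306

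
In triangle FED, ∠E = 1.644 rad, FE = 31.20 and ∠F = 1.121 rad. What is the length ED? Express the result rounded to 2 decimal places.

76.40

The third angle is ∠D = π − ∠F − ∠E = 0.377 rad.
Law of sines: ED = FE·sin F/sin D ≈ 76.401.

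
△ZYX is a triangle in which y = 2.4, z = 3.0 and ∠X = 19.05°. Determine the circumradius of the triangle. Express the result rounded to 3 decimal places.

By the law of cosines, x² = z² + y² − 2·z·y·cos X = 1.1486, so x ≈ 1.0717.
Area = ½·z·y·sin X ≈ 1.175.
Circumradius = x/(2 sin X) ≈ 1.6418.

R ≈ 1.642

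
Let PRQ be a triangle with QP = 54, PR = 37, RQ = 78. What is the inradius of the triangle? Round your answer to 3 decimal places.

10.557

Semiperimeter s = (78 + 54 + 37)/2 = 84.5.
Heron's formula: area = √(84.5·6.5·30.5·47.5) ≈ 892.03.
Inradius = area/s = 892.03/84.5 ≈ 10.557.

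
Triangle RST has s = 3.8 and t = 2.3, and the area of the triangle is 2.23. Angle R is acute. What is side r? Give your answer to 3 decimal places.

From area = ½·s·t·sin R, we get sin R = 2·area/(s·t) ≈ 0.51030.
Taking the acute solution, ∠R ≈ 30.68°.
Law of cosines then gives r ≈ 2.1673.

2.167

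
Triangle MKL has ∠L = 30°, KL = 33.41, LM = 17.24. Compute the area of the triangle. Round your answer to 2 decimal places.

Area = ½·KL·LM·sin L ≈ 144.

area ≈ 144.00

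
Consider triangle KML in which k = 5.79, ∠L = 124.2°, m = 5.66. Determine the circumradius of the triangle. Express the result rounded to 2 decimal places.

R ≈ 6.12

By the law of cosines, l² = k² + m² − 2·k·m·cos L = 102.4, so l ≈ 10.119.
Area = ½·k·m·sin L ≈ 13.552.
Circumradius = l/(2 sin L) ≈ 6.1175.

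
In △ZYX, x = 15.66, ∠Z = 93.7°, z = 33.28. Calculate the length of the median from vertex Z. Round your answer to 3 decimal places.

15.755

Law of sines: sin X = x·sin Z/z ≈ 0.46957.
Since z ≥ x, only the acute value applies: ∠X ≈ 28.01°.
Then ∠Y = 180° − ∠Z − ∠X ≈ 58.29°.
Law of sines gives y = z·sin Y/sin Z ≈ 28.372.
Median from Z: ½√(2·y² + 2·x² − z²) ≈ 15.755.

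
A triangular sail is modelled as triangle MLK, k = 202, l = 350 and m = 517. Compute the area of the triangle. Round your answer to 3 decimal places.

Semiperimeter s = (517 + 350 + 202)/2 = 534.5.
Heron's formula: area = √(534.5·17.5·184.5·332.5) ≈ 23954.

23954.488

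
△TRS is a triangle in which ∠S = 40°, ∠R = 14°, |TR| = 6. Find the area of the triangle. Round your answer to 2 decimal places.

5.48

The third angle is ∠T = 180° − ∠R − ∠S = 126.00°.
Law of sines: |RS| = |TR|·sin T/sin S ≈ 7.5516.
Law of sines: |ST| = |TR|·sin R/sin S ≈ 2.2582.
Area = ½·|TR|·|RS|·sin R ≈ 5.4807.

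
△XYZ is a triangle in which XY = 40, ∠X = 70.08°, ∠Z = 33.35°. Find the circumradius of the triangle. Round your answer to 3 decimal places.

The third angle is ∠Y = 180° − ∠Z − ∠X = 76.57°.
Law of sines: YZ = XY·sin X/sin Z ≈ 68.407.
Law of sines: ZX = XY·sin Y/sin Z ≈ 70.77.
Circumradius = XY/(2 sin Z) ≈ 36.38.

36.380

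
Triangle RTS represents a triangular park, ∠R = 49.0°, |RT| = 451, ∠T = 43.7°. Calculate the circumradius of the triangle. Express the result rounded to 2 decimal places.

225.75

The third angle is ∠S = 180° − ∠R − ∠T = 87.30°.
Law of sines: |TS| = |RT|·sin R/sin S ≈ 340.75.
Law of sines: |SR| = |RT|·sin T/sin S ≈ 311.93.
Circumradius = |RT|/(2 sin S) ≈ 225.75.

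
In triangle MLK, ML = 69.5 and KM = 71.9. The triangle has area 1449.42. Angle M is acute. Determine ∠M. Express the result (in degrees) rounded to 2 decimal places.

From area = ½·KM·ML·sin M, we get sin M = 2·area/(KM·ML) ≈ 0.58011.
Taking the acute solution, ∠M ≈ 35.46°.

∠M ≈ 35.46°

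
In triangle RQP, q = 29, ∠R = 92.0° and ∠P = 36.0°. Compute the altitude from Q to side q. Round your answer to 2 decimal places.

The third angle is ∠Q = 180° − ∠P − ∠R = 52.00°.
Law of sines: r = q·sin R/sin Q ≈ 36.779.
Law of sines: p = q·sin P/sin Q ≈ 21.631.
Area = ½·q·r·sin P ≈ 313.46.
The altitude from Q has length 2·area/q ≈ 21.618.

21.62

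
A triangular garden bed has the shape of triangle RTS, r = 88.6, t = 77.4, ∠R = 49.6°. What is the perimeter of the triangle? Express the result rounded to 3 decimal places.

Law of sines: sin T = t·sin R/r ≈ 0.66527.
Since r ≥ t, only the acute value applies: ∠T ≈ 41.70°.
Then ∠S = 180° − ∠R − ∠T ≈ 88.70°.
Law of sines gives s = r·sin S/sin R ≈ 116.31.
Semiperimeter p = (88.6+77.4+116.31)/2 = 141.16.
Perimeter = 88.6 + 77.4 + 116.31 = 282.31.

282.313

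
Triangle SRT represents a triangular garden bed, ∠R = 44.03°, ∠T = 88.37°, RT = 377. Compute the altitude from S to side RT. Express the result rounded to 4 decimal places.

h_S ≈ 354.6892

The third angle is ∠S = 180° − ∠R − ∠T = 47.60°.
Law of sines: TS = RT·sin R/sin S ≈ 354.83.
Law of sines: SR = RT·sin T/sin S ≈ 510.32.
Area = ½·RT·TS·sin T ≈ 66859.
The altitude from S has length 2·area/RT ≈ 354.69.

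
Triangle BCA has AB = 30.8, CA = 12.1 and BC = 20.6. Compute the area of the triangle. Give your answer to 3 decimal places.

Semiperimeter s = (12.1 + 30.8 + 20.6)/2 = 31.75.
Heron's formula: area = √(31.75·19.65·0.95·11.15) ≈ 81.293.

area ≈ 81.293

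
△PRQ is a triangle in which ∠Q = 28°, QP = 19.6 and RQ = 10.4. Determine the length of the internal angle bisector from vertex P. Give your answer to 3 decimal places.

By the law of cosines, PR² = RQ² + QP² − 2·RQ·QP·cos Q = 132.36, so PR ≈ 11.505.
Law of cosines again: cos P = (QP² + PR² − RQ²)/(2·QP·PR) ≈ 0.90548, so ∠P ≈ 25.11°.
The bisector from P has length 2·QP·PR·cos(∠P/2)/(QP+PR) ≈ 14.152.

t_P ≈ 14.152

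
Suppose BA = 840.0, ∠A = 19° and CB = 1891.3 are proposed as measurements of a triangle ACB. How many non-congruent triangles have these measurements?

BA·sin A = 840.0·sin(19°) ≈ 273.5.
Since CB ≥ BA, exactly one triangle exists.

1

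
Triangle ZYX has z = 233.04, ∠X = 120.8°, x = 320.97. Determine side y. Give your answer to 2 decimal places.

Law of sines: sin Z = z·sin X/x ≈ 0.62365.
Since x ≥ z, only the acute value applies: ∠Z ≈ 38.58°.
Then ∠Y = 180° − ∠X − ∠Z ≈ 20.62°.
Law of sines gives y = x·sin Y/sin X ≈ 131.58.

131.58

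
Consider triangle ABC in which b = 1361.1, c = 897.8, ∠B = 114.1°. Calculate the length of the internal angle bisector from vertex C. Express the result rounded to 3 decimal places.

t_C ≈ 893.168

Law of sines: sin C = c·sin B/b ≈ 0.60212.
Since b ≥ c, only the acute value applies: ∠C ≈ 37.02°.
Then ∠A = 180° − ∠B − ∠C ≈ 28.88°.
Law of sines gives a = b·sin A/sin B ≈ 720.11.
The bisector from C has length 2·a·b·cos(∠C/2)/(a+b) ≈ 893.17.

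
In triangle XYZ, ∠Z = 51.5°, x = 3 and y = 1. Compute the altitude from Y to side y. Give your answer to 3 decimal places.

By the law of cosines, z² = x² + y² − 2·x·y·cos Z = 6.2649, so z ≈ 2.503.
Area = ½·x·y·sin Z ≈ 1.1739.
The altitude from Y has length 2·area/y ≈ 2.3478.

h_Y ≈ 2.348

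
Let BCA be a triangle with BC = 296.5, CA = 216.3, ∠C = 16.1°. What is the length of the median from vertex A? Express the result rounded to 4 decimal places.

By the law of cosines, AB² = BC² + CA² − 2·BC·CA·cos C = 11463, so AB ≈ 107.06.
Median from A: ½√(2·CA² + 2·AB² − BC²) ≈ 84.535.

84.5349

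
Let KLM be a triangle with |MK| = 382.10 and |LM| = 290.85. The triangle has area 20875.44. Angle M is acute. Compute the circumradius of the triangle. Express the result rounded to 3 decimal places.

208.779

From area = ½·|LM|·|MK|·sin M, we get sin M = 2·area/(|LM|·|MK|) ≈ 0.37568.
Taking the acute solution, ∠M ≈ 22.07°.
Law of cosines then gives |KL| ≈ 156.87.
Circumradius = |KL|/(2 sin M) ≈ 208.78.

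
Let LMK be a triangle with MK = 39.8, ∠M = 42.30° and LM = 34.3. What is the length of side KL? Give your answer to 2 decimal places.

27.22

By the law of cosines, KL² = LM² + MK² − 2·LM·MK·cos M = 741.13, so KL ≈ 27.224.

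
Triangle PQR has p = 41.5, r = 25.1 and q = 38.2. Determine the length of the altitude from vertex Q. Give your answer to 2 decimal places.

Semiperimeter s = (41.5 + 38.2 + 25.1)/2 = 52.4.
Heron's formula: area = √(52.4·10.9·14.2·27.3) ≈ 470.55.
The altitude from Q has length 2·area/q ≈ 24.636.

h_Q ≈ 24.64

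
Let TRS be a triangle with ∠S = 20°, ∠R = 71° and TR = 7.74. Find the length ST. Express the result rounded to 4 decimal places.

21.3973

The third angle is ∠T = 180° − ∠R − ∠S = 89.00°.
Law of sines: ST = TR·sin R/sin S ≈ 21.397.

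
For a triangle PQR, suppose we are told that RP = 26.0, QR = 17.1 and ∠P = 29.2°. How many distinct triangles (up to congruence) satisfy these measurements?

2

RP·sin P = 26.0·sin(29.2°) ≈ 12.68.
Since RP sin P < QR < RP (12.68 < 17.1 < 26.0), two triangles exist.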